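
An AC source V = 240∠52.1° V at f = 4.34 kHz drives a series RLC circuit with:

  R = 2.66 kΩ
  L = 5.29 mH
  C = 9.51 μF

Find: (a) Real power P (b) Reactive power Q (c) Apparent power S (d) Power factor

Step 1 — Angular frequency: ω = 2π·f = 2π·4340 = 2.727e+04 rad/s.
Step 2 — Component impedances:
  R: Z = R = 2660 Ω
  L: Z = jωL = j·2.727e+04·0.00529 = 0 + j144.3 Ω
  C: Z = 1/(jωC) = -j/(ω·C) = 0 - j3.856 Ω
Step 3 — Series combination: Z_total = R + L + C = 2660 + j140.4 Ω = 2664∠3.0° Ω.
Step 4 — Source phasor: V = 240∠52.1° V = 147.4 + j189.4 V.
Step 5 — Current: I = V / Z = 0.05902 + j0.06808 A = 0.0901∠49.1° A.
Step 6 — Complex power: S = V·I* = 21.59 + j1.14 VA.
Step 7 — Real power: P = Re(S) = 21.59 W.
Step 8 — Reactive power: Q = Im(S) = 1.14 VAR.
Step 9 — Apparent power: |S| = 21.62 VA.
Step 10 — Power factor: PF = P/|S| = 0.9986 (lagging).

(a) P = 21.59 W  (b) Q = 1.14 VAR  (c) S = 21.62 VA  (d) PF = 0.9986 (lagging)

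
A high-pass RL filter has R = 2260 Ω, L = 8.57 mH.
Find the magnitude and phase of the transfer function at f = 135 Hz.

Step 1 — Angular frequency: ω = 2π·135 = 848.2 rad/s.
Step 2 — Transfer function: H(jω) = jωL/(R + jωL).
Step 3 — Numerator jωL = j·7.269; denominator R + jωL = 2260 + j7.269.
Step 4 — H = 1.035e-05 + j0.003216.
Step 5 — Magnitude: |H| = 0.003217 (-49.9 dB); phase: φ = 89.8°.

|H| = 0.003217 (-49.9 dB), φ = 89.8°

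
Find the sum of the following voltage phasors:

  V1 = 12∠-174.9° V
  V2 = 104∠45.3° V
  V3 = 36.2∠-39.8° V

Step 1 — Convert each phasor to rectangular form:
  V1 = 12·(cos(-174.9°) + j·sin(-174.9°)) = -11.95 - j1.067 V
  V2 = 104·(cos(45.3°) + j·sin(45.3°)) = 73.15 + j73.92 V
  V3 = 36.2·(cos(-39.8°) + j·sin(-39.8°)) = 27.81 - j23.17 V
Step 2 — Sum components: V_total = 89.01 + j49.68 V.
Step 3 — Convert to polar: |V_total| = 101.9 V, ∠V_total = 29.2°.

V_total = 101.9∠29.2° V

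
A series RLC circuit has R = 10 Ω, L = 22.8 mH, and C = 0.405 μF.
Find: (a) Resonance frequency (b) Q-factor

Step 1 — Resonance condition Im(Z)=0 gives ω₀ = 1/√(LC).
Step 2 — ω₀ = 1/√(0.0228·4.05e-07) = 1.041e+04 rad/s.
Step 3 — f₀ = ω₀/(2π) = 1656 Hz.
Step 4 — Series Q: Q = ω₀L/R = 1.041e+04·0.0228/10 = 23.73.

(a) f₀ = 1656 Hz  (b) Q = 23.73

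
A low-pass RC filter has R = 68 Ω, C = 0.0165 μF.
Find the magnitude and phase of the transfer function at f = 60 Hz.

Step 1 — Angular frequency: ω = 2π·60 = 377 rad/s.
Step 2 — Transfer function: H(jω) = 1/(1 + jωRC).
Step 3 — Denominator: 1 + jωRC = 1 + j·377·68·1.65e-08 = 1 + j0.000423.
Step 4 — H = 1 - j0.000423.
Step 5 — Magnitude: |H| = 1 (-0.0 dB); phase: φ = -0.0°.

|H| = 1 (-0.0 dB), φ = -0.0°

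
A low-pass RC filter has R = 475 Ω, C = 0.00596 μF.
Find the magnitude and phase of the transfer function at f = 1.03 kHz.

Step 1 — Angular frequency: ω = 2π·1030 = 6472 rad/s.
Step 2 — Transfer function: H(jω) = 1/(1 + jωRC).
Step 3 — Denominator: 1 + jωRC = 1 + j·6472·475·5.96e-09 = 1 + j0.01832.
Step 4 — H = 0.9997 - j0.01832.
Step 5 — Magnitude: |H| = 0.9998 (-0.0 dB); phase: φ = -1.0°.

|H| = 0.9998 (-0.0 dB), φ = -1.0°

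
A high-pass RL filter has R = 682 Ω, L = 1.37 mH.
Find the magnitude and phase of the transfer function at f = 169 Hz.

Step 1 — Angular frequency: ω = 2π·169 = 1062 rad/s.
Step 2 — Transfer function: H(jω) = jωL/(R + jωL).
Step 3 — Numerator jωL = j·1.455; denominator R + jωL = 682 + j1.455.
Step 4 — H = 4.55e-06 + j0.002133.
Step 5 — Magnitude: |H| = 0.002133 (-53.4 dB); phase: φ = 89.9°.

|H| = 0.002133 (-53.4 dB), φ = 89.9°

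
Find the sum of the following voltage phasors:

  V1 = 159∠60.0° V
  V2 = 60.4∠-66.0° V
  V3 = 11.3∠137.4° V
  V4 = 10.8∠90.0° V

Step 1 — Convert each phasor to rectangular form:
  V1 = 159·(cos(60.0°) + j·sin(60.0°)) = 79.5 + j137.7 V
  V2 = 60.4·(cos(-66.0°) + j·sin(-66.0°)) = 24.57 - j55.18 V
  V3 = 11.3·(cos(137.4°) + j·sin(137.4°)) = -8.318 + j7.649 V
  V4 = 10.8·(cos(90.0°) + j·sin(90.0°)) = 0 + j10.8 V
Step 2 — Sum components: V_total = 95.75 + j101 V.
Step 3 — Convert to polar: |V_total| = 139.1 V, ∠V_total = 46.5°.

V_total = 139.1∠46.5° V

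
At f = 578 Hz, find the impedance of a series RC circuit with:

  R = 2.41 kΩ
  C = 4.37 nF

Step 1 — Angular frequency: ω = 2π·f = 2π·578 = 3632 rad/s.
Step 2 — Component impedances:
  R: Z = R = 2410 Ω
  C: Z = 1/(jωC) = -j/(ω·C) = 0 - j6.301e+04 Ω
Step 3 — Series combination: Z_total = R + C = 2410 - j6.301e+04 Ω = 6.306e+04∠-87.8° Ω.

Z = 2410 - j6.301e+04 Ω = 6.306e+04∠-87.8° Ω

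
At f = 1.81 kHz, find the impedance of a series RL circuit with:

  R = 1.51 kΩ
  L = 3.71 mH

Step 1 — Angular frequency: ω = 2π·f = 2π·1810 = 1.137e+04 rad/s.
Step 2 — Component impedances:
  R: Z = R = 1510 Ω
  L: Z = jωL = j·1.137e+04·0.00371 = 0 + j42.19 Ω
Step 3 — Series combination: Z_total = R + L = 1510 + j42.19 Ω = 1511∠1.6° Ω.

Z = 1510 + j42.19 Ω = 1511∠1.6° Ω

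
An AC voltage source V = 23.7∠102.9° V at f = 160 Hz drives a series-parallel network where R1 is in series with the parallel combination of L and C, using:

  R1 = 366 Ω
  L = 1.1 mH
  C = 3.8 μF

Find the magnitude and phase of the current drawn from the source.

Step 1 — Angular frequency: ω = 2π·f = 2π·160 = 1005 rad/s.
Step 2 — Component impedances:
  R1: Z = R = 366 Ω
  L: Z = jωL = j·1005·0.0011 = 0 + j1.106 Ω
  C: Z = 1/(jωC) = -j/(ω·C) = 0 - j261.8 Ω
Step 3 — Parallel branch: L || C = 1/(1/L + 1/C) = 0 + j1.111 Ω.
Step 4 — Series with R1: Z_total = R1 + (L || C) = 366 + j1.111 Ω = 366∠0.2° Ω.
Step 5 — Source phasor: V = 23.7∠102.9° V = -5.291 + j23.1 V.
Step 6 — Ohm's law: I = V / Z_total = (-5.291 + j23.1) / (366 + j1.111) = -0.01426 + j0.06316 A.
Step 7 — Convert to polar: |I| = 0.06475 A, ∠I = 102.7°.

I = 0.06475∠102.7° A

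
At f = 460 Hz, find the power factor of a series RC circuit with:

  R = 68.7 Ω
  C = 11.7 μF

Step 1 — Angular frequency: ω = 2π·f = 2π·460 = 2890 rad/s.
Step 2 — Component impedances:
  R: Z = R = 68.7 Ω
  C: Z = 1/(jωC) = -j/(ω·C) = 0 - j29.57 Ω
Step 3 — Series combination: Z_total = R + C = 68.7 - j29.57 Ω = 74.79∠-23.3° Ω.
Step 4 — Power factor: PF = cos(φ) = Re(Z)/|Z| = 68.7/74.794 = 0.9185.
Step 5 — Type: Im(Z) = -29.57 ⇒ leading (phase φ = -23.3°).

PF = 0.9185 (leading, φ = -23.3°)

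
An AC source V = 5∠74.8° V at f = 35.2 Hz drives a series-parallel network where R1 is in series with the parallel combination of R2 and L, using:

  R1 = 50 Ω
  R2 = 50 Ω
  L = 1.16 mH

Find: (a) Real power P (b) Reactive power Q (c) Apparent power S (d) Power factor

Step 1 — Angular frequency: ω = 2π·f = 2π·35.2 = 221.2 rad/s.
Step 2 — Component impedances:
  R1: Z = R = 50 Ω
  R2: Z = R = 50 Ω
  L: Z = jωL = j·221.2·0.00116 = 0 + j0.2566 Ω
Step 3 — Parallel branch: R2 || L = 1/(1/R2 + 1/L) = 0.001316 + j0.2565 Ω.
Step 4 — Series with R1: Z_total = R1 + (R2 || L) = 50 + j0.2565 Ω = 50∠0.3° Ω.
Step 5 — Source phasor: V = 5∠74.8° V = 1.311 + j4.825 V.
Step 6 — Current: I = V / Z = 0.02671 + j0.09636 A = 0.1∠74.5° A.
Step 7 — Complex power: S = V·I* = 0.5 + j0.002565 VA.
Step 8 — Real power: P = Re(S) = 0.5 W.
Step 9 — Reactive power: Q = Im(S) = 0.002565 VAR.
Step 10 — Apparent power: |S| = 0.5 VA.
Step 11 — Power factor: PF = P/|S| = 1 (lagging).

(a) P = 0.5 W  (b) Q = 0.002565 VAR  (c) S = 0.5 VA  (d) PF = 1 (lagging)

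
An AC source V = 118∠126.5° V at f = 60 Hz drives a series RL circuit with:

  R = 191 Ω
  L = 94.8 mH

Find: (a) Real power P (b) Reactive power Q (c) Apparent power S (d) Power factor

Step 1 — Angular frequency: ω = 2π·f = 2π·60 = 377 rad/s.
Step 2 — Component impedances:
  R: Z = R = 191 Ω
  L: Z = jωL = j·377·0.0948 = 0 + j35.74 Ω
Step 3 — Series combination: Z_total = R + L = 191 + j35.74 Ω = 194.3∠10.6° Ω.
Step 4 — Source phasor: V = 118∠126.5° V = -70.19 + j94.86 V.
Step 5 — Current: I = V / Z = -0.2653 + j0.5463 A = 0.6073∠115.9° A.
Step 6 — Complex power: S = V·I* = 70.43 + j13.18 VA.
Step 7 — Real power: P = Re(S) = 70.43 W.
Step 8 — Reactive power: Q = Im(S) = 13.18 VAR.
Step 9 — Apparent power: |S| = 71.66 VA.
Step 10 — Power factor: PF = P/|S| = 0.9829 (lagging).

(a) P = 70.43 W  (b) Q = 13.18 VAR  (c) S = 71.66 VA  (d) PF = 0.9829 (lagging)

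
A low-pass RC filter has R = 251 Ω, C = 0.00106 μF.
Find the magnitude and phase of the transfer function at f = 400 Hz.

Step 1 — Angular frequency: ω = 2π·400 = 2513 rad/s.
Step 2 — Transfer function: H(jω) = 1/(1 + jωRC).
Step 3 — Denominator: 1 + jωRC = 1 + j·2513·251·1.06e-09 = 1 + j0.0006687.
Step 4 — H = 1 - j0.0006687.
Step 5 — Magnitude: |H| = 1 (-0.0 dB); phase: φ = -0.0°.

|H| = 1 (-0.0 dB), φ = -0.0°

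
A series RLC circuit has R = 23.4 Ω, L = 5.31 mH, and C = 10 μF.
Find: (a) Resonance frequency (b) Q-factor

Step 1 — Resonance condition Im(Z)=0 gives ω₀ = 1/√(LC).
Step 2 — ω₀ = 1/√(0.00531·1e-05) = 4340 rad/s.
Step 3 — f₀ = ω₀/(2π) = 690.7 Hz.
Step 4 — Series Q: Q = ω₀L/R = 4340·0.00531/23.4 = 0.9848.

(a) f₀ = 690.7 Hz  (b) Q = 0.9848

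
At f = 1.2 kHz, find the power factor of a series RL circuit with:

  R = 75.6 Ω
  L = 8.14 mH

Step 1 — Angular frequency: ω = 2π·f = 2π·1200 = 7540 rad/s.
Step 2 — Component impedances:
  R: Z = R = 75.6 Ω
  L: Z = jωL = j·7540·0.00814 = 0 + j61.37 Ω
Step 3 — Series combination: Z_total = R + L = 75.6 + j61.37 Ω = 97.38∠39.1° Ω.
Step 4 — Power factor: PF = cos(φ) = Re(Z)/|Z| = 75.6/97.376 = 0.7764.
Step 5 — Type: Im(Z) = 61.37 ⇒ lagging (phase φ = 39.1°).

PF = 0.7764 (lagging, φ = 39.1°)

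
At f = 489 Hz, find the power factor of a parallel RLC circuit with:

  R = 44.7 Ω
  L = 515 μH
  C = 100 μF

Step 1 — Angular frequency: ω = 2π·f = 2π·489 = 3072 rad/s.
Step 2 — Component impedances:
  R: Z = R = 44.7 Ω
  L: Z = jωL = j·3072·0.000515 = 0 + j1.582 Ω
  C: Z = 1/(jωC) = -j/(ω·C) = 0 - j3.255 Ω
Step 3 — Parallel combination: 1/Z_total = 1/R + 1/L + 1/C; Z_total = 0.2111 + j3.065 Ω = 3.072∠86.1° Ω.
Step 4 — Power factor: PF = cos(φ) = Re(Z)/|Z| = 0.21115/3.0722 = 0.06873.
Step 5 — Type: Im(Z) = 3.065 ⇒ lagging (phase φ = 86.1°).

PF = 0.06873 (lagging, φ = 86.1°)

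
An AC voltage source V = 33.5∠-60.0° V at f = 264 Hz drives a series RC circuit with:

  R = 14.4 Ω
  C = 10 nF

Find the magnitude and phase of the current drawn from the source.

Step 1 — Angular frequency: ω = 2π·f = 2π·264 = 1659 rad/s.
Step 2 — Component impedances:
  R: Z = R = 14.4 Ω
  C: Z = 1/(jωC) = -j/(ω·C) = 0 - j6.029e+04 Ω
Step 3 — Series combination: Z_total = R + C = 14.4 - j6.029e+04 Ω = 6.029e+04∠-90.0° Ω.
Step 4 — Source phasor: V = 33.5∠-60.0° V = 16.75 - j29.01 V.
Step 5 — Ohm's law: I = V / Z_total = (16.75 - j29.01) / (14.4 - j6.029e+04) = 0.0004813 + j0.0002777 A.
Step 6 — Convert to polar: |I| = 0.0005557 A, ∠I = 30.0°.

I = 0.0005557∠30.0° A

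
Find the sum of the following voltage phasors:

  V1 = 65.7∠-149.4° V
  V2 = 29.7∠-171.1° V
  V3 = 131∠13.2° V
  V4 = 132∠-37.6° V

Step 1 — Convert each phasor to rectangular form:
  V1 = 65.7·(cos(-149.4°) + j·sin(-149.4°)) = -56.55 - j33.44 V
  V2 = 29.7·(cos(-171.1°) + j·sin(-171.1°)) = -29.34 - j4.595 V
  V3 = 131·(cos(13.2°) + j·sin(13.2°)) = 127.5 + j29.91 V
  V4 = 132·(cos(-37.6°) + j·sin(-37.6°)) = 104.6 - j80.54 V
Step 2 — Sum components: V_total = 146.2 - j88.66 V.
Step 3 — Convert to polar: |V_total| = 171 V, ∠V_total = -31.2°.

V_total = 171∠-31.2° V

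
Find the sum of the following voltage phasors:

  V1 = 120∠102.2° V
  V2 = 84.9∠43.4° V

Step 1 — Convert each phasor to rectangular form:
  V1 = 120·(cos(102.2°) + j·sin(102.2°)) = -25.36 + j117.3 V
  V2 = 84.9·(cos(43.4°) + j·sin(43.4°)) = 61.69 + j58.33 V
Step 2 — Sum components: V_total = 36.33 + j175.6 V.
Step 3 — Convert to polar: |V_total| = 179.3 V, ∠V_total = 78.3°.

V_total = 179.3∠78.3° V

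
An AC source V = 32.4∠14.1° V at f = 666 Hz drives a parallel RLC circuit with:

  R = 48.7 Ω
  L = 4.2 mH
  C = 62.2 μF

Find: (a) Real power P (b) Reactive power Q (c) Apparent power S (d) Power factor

Step 1 — Angular frequency: ω = 2π·f = 2π·666 = 4185 rad/s.
Step 2 — Component impedances:
  R: Z = R = 48.7 Ω
  L: Z = jωL = j·4185·0.0042 = 0 + j17.58 Ω
  C: Z = 1/(jωC) = -j/(ω·C) = 0 - j3.842 Ω
Step 3 — Parallel combination: 1/Z_total = 1/R + 1/L + 1/C; Z_total = 0.4914 - j4.867 Ω = 4.892∠-84.2° Ω.
Step 4 — Source phasor: V = 32.4∠14.1° V = 31.42 + j7.893 V.
Step 5 — Current: I = V / Z = -0.9601 + j6.553 A = 6.623∠98.3° A.
Step 6 — Complex power: S = V·I* = 21.56 - j213.5 VA.
Step 7 — Real power: P = Re(S) = 21.56 W.
Step 8 — Reactive power: Q = Im(S) = -213.5 VAR.
Step 9 — Apparent power: |S| = 214.6 VA.
Step 10 — Power factor: PF = P/|S| = 0.1005 (leading).

(a) P = 21.56 W  (b) Q = -213.5 VAR  (c) S = 214.6 VA  (d) PF = 0.1005 (leading)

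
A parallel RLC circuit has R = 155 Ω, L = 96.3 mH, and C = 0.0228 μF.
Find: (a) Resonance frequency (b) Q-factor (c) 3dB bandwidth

Step 1 — Resonance: ω₀ = 1/√(LC) = 1/√(0.0963·2.28e-08) = 2.134e+04 rad/s.
Step 2 — f₀ = ω₀/(2π) = 3397 Hz.
Step 3 — Parallel Q: Q = R/(ω₀L) = 155/(2.134e+04·0.0963) = 0.07542.
Step 4 — Bandwidth: Δω = ω₀/Q = 2.83e+05 rad/s; BW = Δω/(2π) = 4.504e+04 Hz.

(a) f₀ = 3397 Hz  (b) Q = 0.07542  (c) BW = 4.504e+04 Hz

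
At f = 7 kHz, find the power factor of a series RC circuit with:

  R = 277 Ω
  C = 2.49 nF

Step 1 — Angular frequency: ω = 2π·f = 2π·7000 = 4.398e+04 rad/s.
Step 2 — Component impedances:
  R: Z = R = 277 Ω
  C: Z = 1/(jωC) = -j/(ω·C) = 0 - j9131 Ω
Step 3 — Series combination: Z_total = R + C = 277 - j9131 Ω = 9135∠-88.3° Ω.
Step 4 — Power factor: PF = cos(φ) = Re(Z)/|Z| = 277/9135 = 0.03032.
Step 5 — Type: Im(Z) = -9131 ⇒ leading (phase φ = -88.3°).

PF = 0.03032 (leading, φ = -88.3°)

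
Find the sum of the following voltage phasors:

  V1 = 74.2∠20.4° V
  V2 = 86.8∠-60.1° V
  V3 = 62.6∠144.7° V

Step 1 — Convert each phasor to rectangular form:
  V1 = 74.2·(cos(20.4°) + j·sin(20.4°)) = 69.55 + j25.86 V
  V2 = 86.8·(cos(-60.1°) + j·sin(-60.1°)) = 43.27 - j75.25 V
  V3 = 62.6·(cos(144.7°) + j·sin(144.7°)) = -51.09 + j36.17 V
Step 2 — Sum components: V_total = 61.72 - j13.21 V.
Step 3 — Convert to polar: |V_total| = 63.12 V, ∠V_total = -12.1°.

V_total = 63.12∠-12.1° V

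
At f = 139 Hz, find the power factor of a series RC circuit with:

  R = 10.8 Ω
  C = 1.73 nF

Step 1 — Angular frequency: ω = 2π·f = 2π·139 = 873.4 rad/s.
Step 2 — Component impedances:
  R: Z = R = 10.8 Ω
  C: Z = 1/(jωC) = -j/(ω·C) = 0 - j6.618e+05 Ω
Step 3 — Series combination: Z_total = R + C = 10.8 - j6.618e+05 Ω = 6.618e+05∠-90.0° Ω.
Step 4 — Power factor: PF = cos(φ) = Re(Z)/|Z| = 10.8/6.618e+05 = 1.632e-05.
Step 5 — Type: Im(Z) = -6.618e+05 ⇒ leading (phase φ = -90.0°).

PF = 1.632e-05 (leading, φ = -90.0°)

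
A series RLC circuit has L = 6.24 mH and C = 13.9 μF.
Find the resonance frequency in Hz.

Step 1 — Resonance condition Im(Z)=0 gives ω₀ = 1/√(LC).
Step 2 — ω₀ = 1/√(0.00624·1.39e-05) = 3395 rad/s.
Step 3 — f₀ = ω₀/(2π) = 540.4 Hz.

f₀ = 540.4 Hz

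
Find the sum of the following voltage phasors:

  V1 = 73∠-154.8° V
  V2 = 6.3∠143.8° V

Step 1 — Convert each phasor to rectangular form:
  V1 = 73·(cos(-154.8°) + j·sin(-154.8°)) = -66.05 - j31.08 V
  V2 = 6.3·(cos(143.8°) + j·sin(143.8°)) = -5.084 + j3.721 V
Step 2 — Sum components: V_total = -71.14 - j27.36 V.
Step 3 — Convert to polar: |V_total| = 76.22 V, ∠V_total = -159.0°.

V_total = 76.22∠-159.0° V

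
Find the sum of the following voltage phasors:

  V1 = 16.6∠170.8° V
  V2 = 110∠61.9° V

Step 1 — Convert each phasor to rectangular form:
  V1 = 16.6·(cos(170.8°) + j·sin(170.8°)) = -16.39 + j2.654 V
  V2 = 110·(cos(61.9°) + j·sin(61.9°)) = 51.81 + j97.03 V
Step 2 — Sum components: V_total = 35.42 + j99.69 V.
Step 3 — Convert to polar: |V_total| = 105.8 V, ∠V_total = 70.4°.

V_total = 105.8∠70.4° V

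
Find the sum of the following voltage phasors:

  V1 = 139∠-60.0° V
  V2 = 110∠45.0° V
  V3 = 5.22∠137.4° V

Step 1 — Convert each phasor to rectangular form:
  V1 = 139·(cos(-60.0°) + j·sin(-60.0°)) = 69.5 - j120.4 V
  V2 = 110·(cos(45.0°) + j·sin(45.0°)) = 77.78 + j77.78 V
  V3 = 5.22·(cos(137.4°) + j·sin(137.4°)) = -3.842 + j3.533 V
Step 2 — Sum components: V_total = 143.4 - j39.06 V.
Step 3 — Convert to polar: |V_total| = 148.7 V, ∠V_total = -15.2°.

V_total = 148.7∠-15.2° V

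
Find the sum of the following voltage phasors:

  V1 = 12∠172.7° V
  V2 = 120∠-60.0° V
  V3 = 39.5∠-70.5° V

Step 1 — Convert each phasor to rectangular form:
  V1 = 12·(cos(172.7°) + j·sin(172.7°)) = -11.9 + j1.525 V
  V2 = 120·(cos(-60.0°) + j·sin(-60.0°)) = 60 - j103.9 V
  V3 = 39.5·(cos(-70.5°) + j·sin(-70.5°)) = 13.19 - j37.23 V
Step 2 — Sum components: V_total = 61.28 - j139.6 V.
Step 3 — Convert to polar: |V_total| = 152.5 V, ∠V_total = -66.3°.

V_total = 152.5∠-66.3° V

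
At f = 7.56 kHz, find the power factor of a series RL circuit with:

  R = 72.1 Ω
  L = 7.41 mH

Step 1 — Angular frequency: ω = 2π·f = 2π·7560 = 4.75e+04 rad/s.
Step 2 — Component impedances:
  R: Z = R = 72.1 Ω
  L: Z = jωL = j·4.75e+04·0.00741 = 0 + j352 Ω
Step 3 — Series combination: Z_total = R + L = 72.1 + j352 Ω = 359.3∠78.4° Ω.
Step 4 — Power factor: PF = cos(φ) = Re(Z)/|Z| = 72.1/359.3 = 0.2007.
Step 5 — Type: Im(Z) = 352 ⇒ lagging (phase φ = 78.4°).

PF = 0.2007 (lagging, φ = 78.4°)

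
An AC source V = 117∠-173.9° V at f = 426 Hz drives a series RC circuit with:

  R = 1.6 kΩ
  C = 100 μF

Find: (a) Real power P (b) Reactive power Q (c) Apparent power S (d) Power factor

Step 1 — Angular frequency: ω = 2π·f = 2π·426 = 2677 rad/s.
Step 2 — Component impedances:
  R: Z = R = 1600 Ω
  C: Z = 1/(jωC) = -j/(ω·C) = 0 - j3.736 Ω
Step 3 — Series combination: Z_total = R + C = 1600 - j3.736 Ω = 1600∠-0.1° Ω.
Step 4 — Source phasor: V = 117∠-173.9° V = -116.3 - j12.43 V.
Step 5 — Current: I = V / Z = -0.07269 - j0.00794 A = 0.07312∠-173.8° A.
Step 6 — Complex power: S = V·I* = 8.556 - j0.01998 VA.
Step 7 — Real power: P = Re(S) = 8.556 W.
Step 8 — Reactive power: Q = Im(S) = -0.01998 VAR.
Step 9 — Apparent power: |S| = 8.556 VA.
Step 10 — Power factor: PF = P/|S| = 1 (leading).

(a) P = 8.556 W  (b) Q = -0.01998 VAR  (c) S = 8.556 VA  (d) PF = 1 (leading)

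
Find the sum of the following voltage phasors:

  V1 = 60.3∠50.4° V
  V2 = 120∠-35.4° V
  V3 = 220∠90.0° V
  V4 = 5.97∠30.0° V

Step 1 — Convert each phasor to rectangular form:
  V1 = 60.3·(cos(50.4°) + j·sin(50.4°)) = 38.44 + j46.46 V
  V2 = 120·(cos(-35.4°) + j·sin(-35.4°)) = 97.82 - j69.51 V
  V3 = 220·(cos(90.0°) + j·sin(90.0°)) = 0 + j220 V
  V4 = 5.97·(cos(30.0°) + j·sin(30.0°)) = 5.17 + j2.985 V
Step 2 — Sum components: V_total = 141.4 + j199.9 V.
Step 3 — Convert to polar: |V_total| = 244.9 V, ∠V_total = 54.7°.

V_total = 244.9∠54.7° V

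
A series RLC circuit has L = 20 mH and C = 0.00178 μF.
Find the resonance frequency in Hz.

Step 1 — Resonance condition Im(Z)=0 gives ω₀ = 1/√(LC).
Step 2 — ω₀ = 1/√(0.02·1.78e-09) = 1.676e+05 rad/s.
Step 3 — f₀ = ω₀/(2π) = 2.667e+04 Hz.

f₀ = 2.667e+04 Hz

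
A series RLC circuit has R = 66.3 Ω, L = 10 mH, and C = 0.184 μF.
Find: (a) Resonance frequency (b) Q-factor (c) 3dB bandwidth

Step 1 — Resonance: ω₀ = 1/√(LC) = 1/√(0.01·1.84e-07) = 2.331e+04 rad/s.
Step 2 — f₀ = ω₀/(2π) = 3710 Hz.
Step 3 — Series Q: Q = ω₀L/R = 2.331e+04·0.01/66.3 = 3.516.
Step 4 — Bandwidth: Δω = ω₀/Q = 6630 rad/s; BW = Δω/(2π) = 1055 Hz.

(a) f₀ = 3710 Hz  (b) Q = 3.516  (c) BW = 1055 Hz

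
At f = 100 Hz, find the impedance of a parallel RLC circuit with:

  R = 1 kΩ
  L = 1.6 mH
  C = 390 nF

Step 1 — Angular frequency: ω = 2π·f = 2π·100 = 628.3 rad/s.
Step 2 — Component impedances:
  R: Z = R = 1000 Ω
  L: Z = jωL = j·628.3·0.0016 = 0 + j1.005 Ω
  C: Z = 1/(jωC) = -j/(ω·C) = 0 - j4081 Ω
Step 3 — Parallel combination: 1/Z_total = 1/R + 1/L + 1/C; Z_total = 0.001011 + j1.006 Ω = 1.006∠89.9° Ω.

Z = 0.001011 + j1.006 Ω = 1.006∠89.9° Ω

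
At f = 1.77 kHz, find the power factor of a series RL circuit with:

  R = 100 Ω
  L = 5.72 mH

Step 1 — Angular frequency: ω = 2π·f = 2π·1770 = 1.112e+04 rad/s.
Step 2 — Component impedances:
  R: Z = R = 100 Ω
  L: Z = jωL = j·1.112e+04·0.00572 = 0 + j63.61 Ω
Step 3 — Series combination: Z_total = R + L = 100 + j63.61 Ω = 118.5∠32.5° Ω.
Step 4 — Power factor: PF = cos(φ) = Re(Z)/|Z| = 100/118.52 = 0.8437.
Step 5 — Type: Im(Z) = 63.61 ⇒ lagging (phase φ = 32.5°).

PF = 0.8437 (lagging, φ = 32.5°)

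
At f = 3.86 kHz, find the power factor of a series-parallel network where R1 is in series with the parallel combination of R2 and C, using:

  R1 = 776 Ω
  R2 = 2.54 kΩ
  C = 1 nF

Step 1 — Angular frequency: ω = 2π·f = 2π·3860 = 2.425e+04 rad/s.
Step 2 — Component impedances:
  R1: Z = R = 776 Ω
  R2: Z = R = 2540 Ω
  C: Z = 1/(jωC) = -j/(ω·C) = 0 - j4.123e+04 Ω
Step 3 — Parallel branch: R2 || C = 1/(1/R2 + 1/C) = 2530 - j155.9 Ω.
Step 4 — Series with R1: Z_total = R1 + (R2 || C) = 3306 - j155.9 Ω = 3310∠-2.7° Ω.
Step 5 — Power factor: PF = cos(φ) = Re(Z)/|Z| = 3306.4/3310.1 = 0.9989.
Step 6 — Type: Im(Z) = -155.9 ⇒ leading (phase φ = -2.7°).

PF = 0.9989 (leading, φ = -2.7°)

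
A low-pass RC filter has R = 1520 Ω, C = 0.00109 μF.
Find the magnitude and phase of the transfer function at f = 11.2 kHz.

Step 1 — Angular frequency: ω = 2π·1.12e+04 = 7.037e+04 rad/s.
Step 2 — Transfer function: H(jω) = 1/(1 + jωRC).
Step 3 — Denominator: 1 + jωRC = 1 + j·7.037e+04·1520·1.09e-09 = 1 + j0.1166.
Step 4 — H = 0.9866 - j0.115.
Step 5 — Magnitude: |H| = 0.9933 (-0.1 dB); phase: φ = -6.7°.

|H| = 0.9933 (-0.1 dB), φ = -6.7°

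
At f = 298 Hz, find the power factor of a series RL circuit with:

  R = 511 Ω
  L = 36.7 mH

Step 1 — Angular frequency: ω = 2π·f = 2π·298 = 1872 rad/s.
Step 2 — Component impedances:
  R: Z = R = 511 Ω
  L: Z = jωL = j·1872·0.0367 = 0 + j68.72 Ω
Step 3 — Series combination: Z_total = R + L = 511 + j68.72 Ω = 515.6∠7.7° Ω.
Step 4 — Power factor: PF = cos(φ) = Re(Z)/|Z| = 511/515.6 = 0.9911.
Step 5 — Type: Im(Z) = 68.72 ⇒ lagging (phase φ = 7.7°).

PF = 0.9911 (lagging, φ = 7.7°)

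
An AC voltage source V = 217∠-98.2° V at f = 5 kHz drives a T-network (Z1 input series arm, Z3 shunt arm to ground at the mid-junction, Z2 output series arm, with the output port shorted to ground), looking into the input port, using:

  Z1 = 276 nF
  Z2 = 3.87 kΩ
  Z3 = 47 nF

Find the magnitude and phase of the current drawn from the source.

Step 1 — Angular frequency: ω = 2π·f = 2π·5000 = 3.142e+04 rad/s.
Step 2 — Component impedances:
  Z1: Z = 1/(jωC) = -j/(ω·C) = 0 - j115.3 Ω
  Z2: Z = R = 3870 Ω
  Z3: Z = 1/(jωC) = -j/(ω·C) = 0 - j677.3 Ω
Step 3 — With the output port shorted to ground, the output series arm Z2 runs from the junction to ground; the shunt arm Z3 also runs from the junction to ground. They appear in parallel: Z3 || Z2 = 115 - j657.1 Ω.
Step 4 — Series with input arm Z1: Z_in = Z1 + (Z3 || Z2) = 115 - j772.5 Ω = 781∠-81.5° Ω.
Step 5 — Source phasor: V = 217∠-98.2° V = -30.95 - j214.8 V.
Step 6 — Ohm's law: I = V / Z_total = (-30.95 - j214.8) / (115 - j772.5) = 0.2662 - j0.0797 A.
Step 7 — Convert to polar: |I| = 0.2779 A, ∠I = -16.7°.

I = 0.2779∠-16.7° A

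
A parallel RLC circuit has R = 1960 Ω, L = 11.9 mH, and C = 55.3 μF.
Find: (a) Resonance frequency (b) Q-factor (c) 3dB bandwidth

Step 1 — Resonance: ω₀ = 1/√(LC) = 1/√(0.0119·5.53e-05) = 1233 rad/s.
Step 2 — f₀ = ω₀/(2π) = 196.2 Hz.
Step 3 — Parallel Q: Q = R/(ω₀L) = 1960/(1233·0.0119) = 133.6.
Step 4 — Bandwidth: Δω = ω₀/Q = 9.226 rad/s; BW = Δω/(2π) = 1.468 Hz.

(a) f₀ = 196.2 Hz  (b) Q = 133.6  (c) BW = 1.468 Hz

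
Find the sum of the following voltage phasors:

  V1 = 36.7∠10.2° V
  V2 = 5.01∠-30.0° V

Step 1 — Convert each phasor to rectangular form:
  V1 = 36.7·(cos(10.2°) + j·sin(10.2°)) = 36.12 + j6.499 V
  V2 = 5.01·(cos(-30.0°) + j·sin(-30.0°)) = 4.339 - j2.505 V
Step 2 — Sum components: V_total = 40.46 + j3.994 V.
Step 3 — Convert to polar: |V_total| = 40.66 V, ∠V_total = 5.6°.

V_total = 40.66∠5.6° V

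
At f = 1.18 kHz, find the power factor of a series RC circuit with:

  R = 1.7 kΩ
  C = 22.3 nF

Step 1 — Angular frequency: ω = 2π·f = 2π·1180 = 7414 rad/s.
Step 2 — Component impedances:
  R: Z = R = 1700 Ω
  C: Z = 1/(jωC) = -j/(ω·C) = 0 - j6048 Ω
Step 3 — Series combination: Z_total = R + C = 1700 - j6048 Ω = 6283∠-74.3° Ω.
Step 4 — Power factor: PF = cos(φ) = Re(Z)/|Z| = 1700/6283 = 0.2706.
Step 5 — Type: Im(Z) = -6048 ⇒ leading (phase φ = -74.3°).

PF = 0.2706 (leading, φ = -74.3°)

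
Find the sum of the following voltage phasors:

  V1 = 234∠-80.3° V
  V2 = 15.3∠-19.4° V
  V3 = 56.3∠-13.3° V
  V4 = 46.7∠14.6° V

Step 1 — Convert each phasor to rectangular form:
  V1 = 234·(cos(-80.3°) + j·sin(-80.3°)) = 39.43 - j230.7 V
  V2 = 15.3·(cos(-19.4°) + j·sin(-19.4°)) = 14.43 - j5.082 V
  V3 = 56.3·(cos(-13.3°) + j·sin(-13.3°)) = 54.79 - j12.95 V
  V4 = 46.7·(cos(14.6°) + j·sin(14.6°)) = 45.19 + j11.77 V
Step 2 — Sum components: V_total = 153.8 - j236.9 V.
Step 3 — Convert to polar: |V_total| = 282.5 V, ∠V_total = -57.0°.

V_total = 282.5∠-57.0° V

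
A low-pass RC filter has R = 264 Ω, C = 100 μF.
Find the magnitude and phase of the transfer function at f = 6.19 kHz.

Step 1 — Angular frequency: ω = 2π·6190 = 3.889e+04 rad/s.
Step 2 — Transfer function: H(jω) = 1/(1 + jωRC).
Step 3 — Denominator: 1 + jωRC = 1 + j·3.889e+04·264·0.0001 = 1 + j1027.
Step 4 — H = 9.485e-07 - j0.0009739.
Step 5 — Magnitude: |H| = 0.0009739 (-60.2 dB); phase: φ = -89.9°.

|H| = 0.0009739 (-60.2 dB), φ = -89.9°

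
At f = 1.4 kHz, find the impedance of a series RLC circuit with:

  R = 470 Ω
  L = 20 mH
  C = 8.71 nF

Step 1 — Angular frequency: ω = 2π·f = 2π·1400 = 8796 rad/s.
Step 2 — Component impedances:
  R: Z = R = 470 Ω
  L: Z = jωL = j·8796·0.02 = 0 + j175.9 Ω
  C: Z = 1/(jωC) = -j/(ω·C) = 0 - j1.305e+04 Ω
Step 3 — Series combination: Z_total = R + L + C = 470 - j1.288e+04 Ω = 1.288e+04∠-87.9° Ω.

Z = 470 - j1.288e+04 Ω = 1.288e+04∠-87.9° Ω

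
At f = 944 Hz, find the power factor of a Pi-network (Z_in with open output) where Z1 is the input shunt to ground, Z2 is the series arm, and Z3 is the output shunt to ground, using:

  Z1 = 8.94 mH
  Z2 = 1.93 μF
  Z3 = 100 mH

Step 1 — Angular frequency: ω = 2π·f = 2π·944 = 5931 rad/s.
Step 2 — Component impedances:
  Z1: Z = jωL = j·5931·0.00894 = 0 + j53.03 Ω
  Z2: Z = 1/(jωC) = -j/(ω·C) = 0 - j87.36 Ω
  Z3: Z = jωL = j·5931·0.1 = 0 + j593.1 Ω
Step 3 — With open output, the series arm Z2 and the output shunt Z3 appear in series to ground: Z2 + Z3 = 0 + j505.8 Ω.
Step 4 — Parallel with input shunt Z1: Z_in = Z1 || (Z2 + Z3) = 0 + j47.99 Ω = 47.99∠90.0° Ω.
Step 5 — Power factor: PF = cos(φ) = Re(Z)/|Z| = -0/47.99 = -0.
Step 6 — Type: Im(Z) = 47.99 ⇒ lagging (phase φ = 90.0°).

PF = -0 (lagging, φ = 90.0°)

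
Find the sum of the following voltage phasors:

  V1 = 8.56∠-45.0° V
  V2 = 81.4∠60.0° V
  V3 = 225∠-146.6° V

Step 1 — Convert each phasor to rectangular form:
  V1 = 8.56·(cos(-45.0°) + j·sin(-45.0°)) = 6.053 - j6.053 V
  V2 = 81.4·(cos(60.0°) + j·sin(60.0°)) = 40.7 + j70.49 V
  V3 = 225·(cos(-146.6°) + j·sin(-146.6°)) = -187.8 - j123.9 V
Step 2 — Sum components: V_total = -141.1 - j59.42 V.
Step 3 — Convert to polar: |V_total| = 153.1 V, ∠V_total = -157.2°.

V_total = 153.1∠-157.2° V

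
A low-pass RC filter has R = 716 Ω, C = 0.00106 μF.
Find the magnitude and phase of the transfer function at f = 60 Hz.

Step 1 — Angular frequency: ω = 2π·60 = 377 rad/s.
Step 2 — Transfer function: H(jω) = 1/(1 + jωRC).
Step 3 — Denominator: 1 + jωRC = 1 + j·377·716·1.06e-09 = 1 + j0.0002861.
Step 4 — H = 1 - j0.0002861.
Step 5 — Magnitude: |H| = 1 (-0.0 dB); phase: φ = -0.0°.

|H| = 1 (-0.0 dB), φ = -0.0°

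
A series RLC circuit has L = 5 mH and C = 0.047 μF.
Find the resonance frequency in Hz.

Step 1 — Resonance condition Im(Z)=0 gives ω₀ = 1/√(LC).
Step 2 — ω₀ = 1/√(0.005·4.7e-08) = 6.523e+04 rad/s.
Step 3 — f₀ = ω₀/(2π) = 1.038e+04 Hz.

f₀ = 1.038e+04 Hz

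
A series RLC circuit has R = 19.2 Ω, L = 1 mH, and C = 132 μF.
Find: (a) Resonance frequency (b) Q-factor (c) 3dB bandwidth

Step 1 — Resonance condition Im(Z)=0 gives ω₀ = 1/√(LC).
Step 2 — ω₀ = 1/√(0.001·0.000132) = 2752 rad/s.
Step 3 — f₀ = ω₀/(2π) = 438.1 Hz.
Step 4 — Series Q: Q = ω₀L/R = 2752·0.001/19.2 = 0.1434.
Step 5 — 3dB bandwidth: Δω = ω₀/Q = 1.92e+04 rad/s; BW = Δω/(2π) = 3056 Hz.

(a) f₀ = 438.1 Hz  (b) Q = 0.1434  (c) BW = 3056 Hz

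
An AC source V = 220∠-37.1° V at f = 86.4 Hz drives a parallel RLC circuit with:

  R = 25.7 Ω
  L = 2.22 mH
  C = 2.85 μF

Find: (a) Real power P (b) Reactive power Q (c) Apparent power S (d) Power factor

Step 1 — Angular frequency: ω = 2π·f = 2π·86.4 = 542.9 rad/s.
Step 2 — Component impedances:
  R: Z = R = 25.7 Ω
  L: Z = jωL = j·542.9·0.00222 = 0 + j1.205 Ω
  C: Z = 1/(jωC) = -j/(ω·C) = 0 - j646.3 Ω
Step 3 — Parallel combination: 1/Z_total = 1/R + 1/L + 1/C; Z_total = 0.0566 + j1.205 Ω = 1.206∠87.3° Ω.
Step 4 — Source phasor: V = 220∠-37.1° V = 175.5 - j132.7 V.
Step 5 — Current: I = V / Z = -103.1 - j150.5 A = 182.4∠-124.4° A.
Step 6 — Complex power: S = V·I* = 1883 + j4.009e+04 VA.
Step 7 — Real power: P = Re(S) = 1883 W.
Step 8 — Reactive power: Q = Im(S) = 4.009e+04 VAR.
Step 9 — Apparent power: |S| = 4.013e+04 VA.
Step 10 — Power factor: PF = P/|S| = 0.04693 (lagging).

(a) P = 1883 W  (b) Q = 4.009e+04 VAR  (c) S = 4.013e+04 VA  (d) PF = 0.04693 (lagging)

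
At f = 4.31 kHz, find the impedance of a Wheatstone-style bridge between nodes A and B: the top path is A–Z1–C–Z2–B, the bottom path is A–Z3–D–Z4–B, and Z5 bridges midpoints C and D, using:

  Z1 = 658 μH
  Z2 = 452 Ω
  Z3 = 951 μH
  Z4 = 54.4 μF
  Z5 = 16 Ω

Step 1 — Angular frequency: ω = 2π·f = 2π·4310 = 2.708e+04 rad/s.
Step 2 — Component impedances:
  Z1: Z = jωL = j·2.708e+04·0.000658 = 0 + j17.82 Ω
  Z2: Z = R = 452 Ω
  Z3: Z = jωL = j·2.708e+04·0.000951 = 0 + j25.75 Ω
  Z4: Z = 1/(jωC) = -j/(ω·C) = 0 - j0.6788 Ω
  Z5: Z = R = 16 Ω
Step 3 — Bridge requires nodal analysis (the Z5 bridge couples midpoints C and D, so the two paths cannot be reduced to a simple series/parallel combination). Setting node B to ground and injecting 1 A at node A, the 3-node admittance system at A, C, D solves to V_A = Z_AB = 4.788 + j11.58 Ω = 12.53∠67.5° Ω.

Z = 4.788 + j11.58 Ω = 12.53∠67.5° Ω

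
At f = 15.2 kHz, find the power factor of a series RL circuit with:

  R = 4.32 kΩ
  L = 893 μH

Step 1 — Angular frequency: ω = 2π·f = 2π·1.52e+04 = 9.55e+04 rad/s.
Step 2 — Component impedances:
  R: Z = R = 4320 Ω
  L: Z = jωL = j·9.55e+04·0.000893 = 0 + j85.29 Ω
Step 3 — Series combination: Z_total = R + L = 4320 + j85.29 Ω = 4321∠1.1° Ω.
Step 4 — Power factor: PF = cos(φ) = Re(Z)/|Z| = 4320/4321 = 0.9998.
Step 5 — Type: Im(Z) = 85.29 ⇒ lagging (phase φ = 1.1°).

PF = 0.9998 (lagging, φ = 1.1°)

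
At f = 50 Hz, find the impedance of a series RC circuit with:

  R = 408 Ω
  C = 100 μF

Step 1 — Angular frequency: ω = 2π·f = 2π·50 = 314.2 rad/s.
Step 2 — Component impedances:
  R: Z = R = 408 Ω
  C: Z = 1/(jωC) = -j/(ω·C) = 0 - j31.83 Ω
Step 3 — Series combination: Z_total = R + C = 408 - j31.83 Ω = 409.2∠-4.5° Ω.

Z = 408 - j31.83 Ω = 409.2∠-4.5° Ω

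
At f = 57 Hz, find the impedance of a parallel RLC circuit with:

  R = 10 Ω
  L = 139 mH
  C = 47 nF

Step 1 — Angular frequency: ω = 2π·f = 2π·57 = 358.1 rad/s.
Step 2 — Component impedances:
  R: Z = R = 10 Ω
  L: Z = jωL = j·358.1·0.139 = 0 + j49.78 Ω
  C: Z = 1/(jωC) = -j/(ω·C) = 0 - j5.941e+04 Ω
Step 3 — Parallel combination: 1/Z_total = 1/R + 1/L + 1/C; Z_total = 9.613 + j1.929 Ω = 9.804∠11.3° Ω.

Z = 9.613 + j1.929 Ω = 9.804∠11.3° Ω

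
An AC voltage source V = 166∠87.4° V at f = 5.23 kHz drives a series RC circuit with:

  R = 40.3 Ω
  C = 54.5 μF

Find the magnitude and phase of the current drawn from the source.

Step 1 — Angular frequency: ω = 2π·f = 2π·5230 = 3.286e+04 rad/s.
Step 2 — Component impedances:
  R: Z = R = 40.3 Ω
  C: Z = 1/(jωC) = -j/(ω·C) = 0 - j0.5584 Ω
Step 3 — Series combination: Z_total = R + C = 40.3 - j0.5584 Ω = 40.3∠-0.8° Ω.
Step 4 — Source phasor: V = 166∠87.4° V = 7.53 + j165.8 V.
Step 5 — Ohm's law: I = V / Z_total = (7.53 + j165.8) / (40.3 - j0.5584) = 0.1298 + j4.117 A.
Step 6 — Convert to polar: |I| = 4.119 A, ∠I = 88.2°.

I = 4.119∠88.2° A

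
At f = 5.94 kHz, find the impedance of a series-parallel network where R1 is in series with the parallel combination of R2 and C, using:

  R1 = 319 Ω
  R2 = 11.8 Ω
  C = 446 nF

Step 1 — Angular frequency: ω = 2π·f = 2π·5940 = 3.732e+04 rad/s.
Step 2 — Component impedances:
  R1: Z = R = 319 Ω
  R2: Z = R = 11.8 Ω
  C: Z = 1/(jωC) = -j/(ω·C) = 0 - j60.08 Ω
Step 3 — Parallel branch: R2 || C = 1/(1/R2 + 1/C) = 11.36 - j2.232 Ω.
Step 4 — Series with R1: Z_total = R1 + (R2 || C) = 330.4 - j2.232 Ω = 330.4∠-0.4° Ω.

Z = 330.4 - j2.232 Ω = 330.4∠-0.4° Ω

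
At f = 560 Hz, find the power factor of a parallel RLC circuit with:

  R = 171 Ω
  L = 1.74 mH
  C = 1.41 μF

Step 1 — Angular frequency: ω = 2π·f = 2π·560 = 3519 rad/s.
Step 2 — Component impedances:
  R: Z = R = 171 Ω
  L: Z = jωL = j·3519·0.00174 = 0 + j6.122 Ω
  C: Z = 1/(jωC) = -j/(ω·C) = 0 - j201.6 Ω
Step 3 — Parallel combination: 1/Z_total = 1/R + 1/L + 1/C; Z_total = 0.2328 + j6.306 Ω = 6.31∠87.9° Ω.
Step 4 — Power factor: PF = cos(φ) = Re(Z)/|Z| = 0.23283/6.3098 = 0.0369.
Step 5 — Type: Im(Z) = 6.306 ⇒ lagging (phase φ = 87.9°).

PF = 0.0369 (lagging, φ = 87.9°)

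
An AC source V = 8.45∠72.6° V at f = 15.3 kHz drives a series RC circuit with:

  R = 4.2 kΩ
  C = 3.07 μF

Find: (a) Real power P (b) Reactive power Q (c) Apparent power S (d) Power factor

Step 1 — Angular frequency: ω = 2π·f = 2π·1.53e+04 = 9.613e+04 rad/s.
Step 2 — Component impedances:
  R: Z = R = 4200 Ω
  C: Z = 1/(jωC) = -j/(ω·C) = 0 - j3.388 Ω
Step 3 — Series combination: Z_total = R + C = 4200 - j3.388 Ω = 4200∠-0.0° Ω.
Step 4 — Source phasor: V = 8.45∠72.6° V = 2.527 + j8.063 V.
Step 5 — Current: I = V / Z = 0.0006001 + j0.00192 A = 0.002012∠72.6° A.
Step 6 — Complex power: S = V·I* = 0.017 - j1.372e-05 VA.
Step 7 — Real power: P = Re(S) = 0.017 W.
Step 8 — Reactive power: Q = Im(S) = -1.372e-05 VAR.
Step 9 — Apparent power: |S| = 0.017 VA.
Step 10 — Power factor: PF = P/|S| = 1 (leading).

(a) P = 0.017 W  (b) Q = -1.372e-05 VAR  (c) S = 0.017 VA  (d) PF = 1 (leading)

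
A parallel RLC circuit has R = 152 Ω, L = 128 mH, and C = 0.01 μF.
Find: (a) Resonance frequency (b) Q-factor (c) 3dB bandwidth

Step 1 — Resonance: ω₀ = 1/√(LC) = 1/√(0.128·1e-08) = 2.795e+04 rad/s.
Step 2 — f₀ = ω₀/(2π) = 4449 Hz.
Step 3 — Parallel Q: Q = R/(ω₀L) = 152/(2.795e+04·0.128) = 0.04249.
Step 4 — Bandwidth: Δω = ω₀/Q = 6.579e+05 rad/s; BW = Δω/(2π) = 1.047e+05 Hz.

(a) f₀ = 4449 Hz  (b) Q = 0.04249  (c) BW = 1.047e+05 Hz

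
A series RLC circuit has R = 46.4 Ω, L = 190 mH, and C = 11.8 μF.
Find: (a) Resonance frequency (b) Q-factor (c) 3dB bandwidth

Step 1 — Resonance condition Im(Z)=0 gives ω₀ = 1/√(LC).
Step 2 — ω₀ = 1/√(0.19·1.18e-05) = 667.9 rad/s.
Step 3 — f₀ = ω₀/(2π) = 106.3 Hz.
Step 4 — Series Q: Q = ω₀L/R = 667.9·0.19/46.4 = 2.735.
Step 5 — 3dB bandwidth: Δω = ω₀/Q = 244.2 rad/s; BW = Δω/(2π) = 38.87 Hz.

(a) f₀ = 106.3 Hz  (b) Q = 2.735  (c) BW = 38.87 Hz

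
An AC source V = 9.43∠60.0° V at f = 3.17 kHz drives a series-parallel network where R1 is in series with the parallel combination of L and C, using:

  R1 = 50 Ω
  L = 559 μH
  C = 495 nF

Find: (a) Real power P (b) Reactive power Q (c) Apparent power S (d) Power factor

Step 1 — Angular frequency: ω = 2π·f = 2π·3170 = 1.992e+04 rad/s.
Step 2 — Component impedances:
  R1: Z = R = 50 Ω
  L: Z = jωL = j·1.992e+04·0.000559 = 0 + j11.13 Ω
  C: Z = 1/(jωC) = -j/(ω·C) = 0 - j101.4 Ω
Step 3 — Parallel branch: L || C = 1/(1/L + 1/C) = 0 + j12.51 Ω.
Step 4 — Series with R1: Z_total = R1 + (L || C) = 50 + j12.51 Ω = 51.54∠14.0° Ω.
Step 5 — Source phasor: V = 9.43∠60.0° V = 4.715 + j8.167 V.
Step 6 — Current: I = V / Z = 0.1272 + j0.1315 A = 0.183∠46.0° A.
Step 7 — Complex power: S = V·I* = 1.674 + j0.4187 VA.
Step 8 — Real power: P = Re(S) = 1.674 W.
Step 9 — Reactive power: Q = Im(S) = 0.4187 VAR.
Step 10 — Apparent power: |S| = 1.725 VA.
Step 11 — Power factor: PF = P/|S| = 0.9701 (lagging).

(a) P = 1.674 W  (b) Q = 0.4187 VAR  (c) S = 1.725 VA  (d) PF = 0.9701 (lagging)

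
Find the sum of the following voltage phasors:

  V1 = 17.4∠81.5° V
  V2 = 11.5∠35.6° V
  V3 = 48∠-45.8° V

Step 1 — Convert each phasor to rectangular form:
  V1 = 17.4·(cos(81.5°) + j·sin(81.5°)) = 2.572 + j17.21 V
  V2 = 11.5·(cos(35.6°) + j·sin(35.6°)) = 9.351 + j6.694 V
  V3 = 48·(cos(-45.8°) + j·sin(-45.8°)) = 33.46 - j34.41 V
Step 2 — Sum components: V_total = 45.39 - j10.51 V.
Step 3 — Convert to polar: |V_total| = 46.59 V, ∠V_total = -13.0°.

V_total = 46.59∠-13.0° V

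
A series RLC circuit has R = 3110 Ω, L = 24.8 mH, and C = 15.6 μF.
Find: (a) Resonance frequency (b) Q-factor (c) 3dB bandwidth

Step 1 — Resonance: ω₀ = 1/√(LC) = 1/√(0.0248·1.56e-05) = 1608 rad/s.
Step 2 — f₀ = ω₀/(2π) = 255.9 Hz.
Step 3 — Series Q: Q = ω₀L/R = 1608·0.0248/3110 = 0.01282.
Step 4 — Bandwidth: Δω = ω₀/Q = 1.254e+05 rad/s; BW = Δω/(2π) = 1.996e+04 Hz.

(a) f₀ = 255.9 Hz  (b) Q = 0.01282  (c) BW = 1.996e+04 Hz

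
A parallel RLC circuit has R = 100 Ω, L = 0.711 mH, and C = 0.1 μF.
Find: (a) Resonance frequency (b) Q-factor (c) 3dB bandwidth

Step 1 — Resonance: ω₀ = 1/√(LC) = 1/√(0.000711·1e-07) = 1.186e+05 rad/s.
Step 2 — f₀ = ω₀/(2π) = 1.887e+04 Hz.
Step 3 — Parallel Q: Q = R/(ω₀L) = 100/(1.186e+05·0.000711) = 1.186.
Step 4 — Bandwidth: Δω = ω₀/Q = 1e+05 rad/s; BW = Δω/(2π) = 1.592e+04 Hz.

(a) f₀ = 1.887e+04 Hz  (b) Q = 1.186  (c) BW = 1.592e+04 Hz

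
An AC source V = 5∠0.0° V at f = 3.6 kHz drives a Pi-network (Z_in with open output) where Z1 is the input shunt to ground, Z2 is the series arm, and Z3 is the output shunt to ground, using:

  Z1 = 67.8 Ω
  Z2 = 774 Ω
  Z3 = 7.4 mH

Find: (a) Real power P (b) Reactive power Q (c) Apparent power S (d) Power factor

Step 1 — Angular frequency: ω = 2π·f = 2π·3600 = 2.262e+04 rad/s.
Step 2 — Component impedances:
  Z1: Z = R = 67.8 Ω
  Z2: Z = R = 774 Ω
  Z3: Z = jωL = j·2.262e+04·0.0074 = 0 + j167.4 Ω
Step 3 — With open output, the series arm Z2 and the output shunt Z3 appear in series to ground: Z2 + Z3 = 774 + j167.4 Ω.
Step 4 — Parallel with input shunt Z1: Z_in = Z1 || (Z2 + Z3) = 62.55 + j1.045 Ω = 62.56∠1.0° Ω.
Step 5 — Source phasor: V = 5∠0.0° V = 5 V.
Step 6 — Current: I = V / Z = 0.07992 - j0.001335 A = 0.07993∠-1.0° A.
Step 7 — Complex power: S = V·I* = 0.3996 + j0.006673 VA.
Step 8 — Real power: P = Re(S) = 0.3996 W.
Step 9 — Reactive power: Q = Im(S) = 0.006673 VAR.
Step 10 — Apparent power: |S| = 0.3996 VA.
Step 11 — Power factor: PF = P/|S| = 0.9999 (lagging).

(a) P = 0.3996 W  (b) Q = 0.006673 VAR  (c) S = 0.3996 VA  (d) PF = 0.9999 (lagging)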